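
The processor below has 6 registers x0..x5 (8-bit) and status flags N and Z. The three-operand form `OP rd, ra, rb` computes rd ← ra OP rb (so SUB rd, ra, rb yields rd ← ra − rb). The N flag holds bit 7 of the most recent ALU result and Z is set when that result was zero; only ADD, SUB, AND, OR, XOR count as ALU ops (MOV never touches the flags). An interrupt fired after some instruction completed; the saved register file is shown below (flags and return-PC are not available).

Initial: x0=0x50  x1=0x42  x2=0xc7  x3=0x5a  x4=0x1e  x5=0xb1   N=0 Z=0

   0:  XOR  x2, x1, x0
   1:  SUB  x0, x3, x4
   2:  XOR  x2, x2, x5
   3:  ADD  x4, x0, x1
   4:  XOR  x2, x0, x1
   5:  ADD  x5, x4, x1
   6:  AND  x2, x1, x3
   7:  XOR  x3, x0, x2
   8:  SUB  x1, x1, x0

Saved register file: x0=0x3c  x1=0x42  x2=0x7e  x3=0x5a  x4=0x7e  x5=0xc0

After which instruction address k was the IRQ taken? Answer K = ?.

K = 5

after  0: x0=0x50 x1=0x42 x2=0x12 x3=0x5a x4=0x1e x5=0xb1  N=0 Z=0
after  1: x0=0x3c x1=0x42 x2=0x12 x3=0x5a x4=0x1e x5=0xb1  N=0 Z=0
after  2: x0=0x3c x1=0x42 x2=0xa3 x3=0x5a x4=0x1e x5=0xb1  N=1 Z=0
after  3: x0=0x3c x1=0x42 x2=0xa3 x3=0x5a x4=0x7e x5=0xb1  N=0 Z=0
after  4: x0=0x3c x1=0x42 x2=0x7e x3=0x5a x4=0x7e x5=0xb1  N=0 Z=0
after  5: x0=0x3c x1=0x42 x2=0x7e x3=0x5a x4=0x7e x5=0xc0  N=1 Z=0
-- IRQ taken; context saved, return-PC = 6 --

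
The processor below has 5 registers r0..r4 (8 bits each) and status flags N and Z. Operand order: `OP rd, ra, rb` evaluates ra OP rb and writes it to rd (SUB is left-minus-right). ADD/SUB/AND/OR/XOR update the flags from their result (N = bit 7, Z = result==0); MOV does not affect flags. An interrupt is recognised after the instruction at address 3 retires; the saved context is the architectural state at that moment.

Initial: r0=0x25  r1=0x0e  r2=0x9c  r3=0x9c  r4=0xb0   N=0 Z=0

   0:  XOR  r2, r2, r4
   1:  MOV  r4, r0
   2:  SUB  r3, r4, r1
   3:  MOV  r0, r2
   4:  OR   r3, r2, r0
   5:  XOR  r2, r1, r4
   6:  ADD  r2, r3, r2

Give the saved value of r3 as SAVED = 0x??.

SAVED = 0x17

after  0: r0=0x25 r1=0x0e r2=0x2c r3=0x9c r4=0xb0  N=0 Z=0
after  1: r0=0x25 r1=0x0e r2=0x2c r3=0x9c r4=0x25  N=0 Z=0
after  2: r0=0x25 r1=0x0e r2=0x2c r3=0x17 r4=0x25  N=0 Z=0
after  3: r0=0x2c r1=0x0e r2=0x2c r3=0x17 r4=0x25  N=0 Z=0
-- IRQ taken; context saved, return-PC = 4 --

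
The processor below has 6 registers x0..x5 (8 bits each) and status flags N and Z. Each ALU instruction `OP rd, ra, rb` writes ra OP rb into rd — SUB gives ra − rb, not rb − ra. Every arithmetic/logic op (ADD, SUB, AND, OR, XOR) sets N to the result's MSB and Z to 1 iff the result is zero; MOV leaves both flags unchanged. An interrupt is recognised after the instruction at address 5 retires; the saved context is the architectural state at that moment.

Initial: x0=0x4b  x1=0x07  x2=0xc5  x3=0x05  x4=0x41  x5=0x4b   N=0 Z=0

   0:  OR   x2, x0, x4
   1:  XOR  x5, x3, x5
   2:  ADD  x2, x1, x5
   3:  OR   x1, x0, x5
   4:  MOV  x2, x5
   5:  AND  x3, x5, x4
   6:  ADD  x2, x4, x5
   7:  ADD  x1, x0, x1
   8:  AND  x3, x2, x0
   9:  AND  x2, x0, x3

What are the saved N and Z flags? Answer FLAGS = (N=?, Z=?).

after  0: x0=0x4b x1=0x07 x2=0x4b x3=0x05 x4=0x41 x5=0x4b  N=0 Z=0
after  1: x0=0x4b x1=0x07 x2=0x4b x3=0x05 x4=0x41 x5=0x4e  N=0 Z=0
after  2: x0=0x4b x1=0x07 x2=0x55 x3=0x05 x4=0x41 x5=0x4e  N=0 Z=0
after  3: x0=0x4b x1=0x4f x2=0x55 x3=0x05 x4=0x41 x5=0x4e  N=0 Z=0
after  4: x0=0x4b x1=0x4f x2=0x4e x3=0x05 x4=0x41 x5=0x4e  N=0 Z=0
after  5: x0=0x4b x1=0x4f x2=0x4e x3=0x40 x4=0x41 x5=0x4e  N=0 Z=0
-- IRQ taken; context saved, return-PC = 6 --

FLAGS = (N=0, Z=0)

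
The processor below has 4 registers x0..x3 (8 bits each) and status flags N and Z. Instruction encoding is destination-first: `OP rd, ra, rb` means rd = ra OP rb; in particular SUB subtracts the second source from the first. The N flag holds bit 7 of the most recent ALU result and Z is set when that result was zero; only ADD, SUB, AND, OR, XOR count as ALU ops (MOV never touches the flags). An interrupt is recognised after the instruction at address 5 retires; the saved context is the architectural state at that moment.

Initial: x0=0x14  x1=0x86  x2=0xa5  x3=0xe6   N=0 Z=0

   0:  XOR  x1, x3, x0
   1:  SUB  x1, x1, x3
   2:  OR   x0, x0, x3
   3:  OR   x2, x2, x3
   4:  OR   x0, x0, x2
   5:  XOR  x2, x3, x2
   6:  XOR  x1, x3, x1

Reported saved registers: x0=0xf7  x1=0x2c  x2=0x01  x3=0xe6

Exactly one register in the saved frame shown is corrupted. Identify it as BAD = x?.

after  0: x0=0x14 x1=0xf2 x2=0xa5 x3=0xe6  N=1 Z=0
after  1: x0=0x14 x1=0x0c x2=0xa5 x3=0xe6  N=0 Z=0
after  2: x0=0xf6 x1=0x0c x2=0xa5 x3=0xe6  N=1 Z=0
after  3: x0=0xf6 x1=0x0c x2=0xe7 x3=0xe6  N=1 Z=0
after  4: x0=0xf7 x1=0x0c x2=0xe7 x3=0xe6  N=1 Z=0
after  5: x0=0xf7 x1=0x0c x2=0x01 x3=0xe6  N=0 Z=0
-- IRQ taken; context saved, return-PC = 6 --
mismatch: x1: reported 0x2c vs actual 0x0c

BAD = x1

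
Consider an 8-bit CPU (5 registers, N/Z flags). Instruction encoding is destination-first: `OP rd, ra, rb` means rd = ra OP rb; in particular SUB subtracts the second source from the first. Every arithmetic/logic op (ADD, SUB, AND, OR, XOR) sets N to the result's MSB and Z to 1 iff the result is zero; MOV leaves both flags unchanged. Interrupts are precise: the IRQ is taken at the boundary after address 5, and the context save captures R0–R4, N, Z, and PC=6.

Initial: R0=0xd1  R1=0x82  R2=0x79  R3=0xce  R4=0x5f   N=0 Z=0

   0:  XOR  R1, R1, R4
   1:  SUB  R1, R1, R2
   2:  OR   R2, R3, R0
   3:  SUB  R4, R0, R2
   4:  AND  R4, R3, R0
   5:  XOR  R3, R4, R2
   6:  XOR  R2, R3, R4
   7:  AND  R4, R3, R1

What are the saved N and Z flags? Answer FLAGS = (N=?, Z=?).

FLAGS = (N=0, Z=0)

after  0: R0=0xd1 R1=0xdd R2=0x79 R3=0xce R4=0x5f  N=1 Z=0
after  1: R0=0xd1 R1=0x64 R2=0x79 R3=0xce R4=0x5f  N=0 Z=0
after  2: R0=0xd1 R1=0x64 R2=0xdf R3=0xce R4=0x5f  N=1 Z=0
after  3: R0=0xd1 R1=0x64 R2=0xdf R3=0xce R4=0xf2  N=1 Z=0
after  4: R0=0xd1 R1=0x64 R2=0xdf R3=0xce R4=0xc0  N=1 Z=0
after  5: R0=0xd1 R1=0x64 R2=0xdf R3=0x1f R4=0xc0  N=0 Z=0
-- IRQ taken; context saved, return-PC = 6 --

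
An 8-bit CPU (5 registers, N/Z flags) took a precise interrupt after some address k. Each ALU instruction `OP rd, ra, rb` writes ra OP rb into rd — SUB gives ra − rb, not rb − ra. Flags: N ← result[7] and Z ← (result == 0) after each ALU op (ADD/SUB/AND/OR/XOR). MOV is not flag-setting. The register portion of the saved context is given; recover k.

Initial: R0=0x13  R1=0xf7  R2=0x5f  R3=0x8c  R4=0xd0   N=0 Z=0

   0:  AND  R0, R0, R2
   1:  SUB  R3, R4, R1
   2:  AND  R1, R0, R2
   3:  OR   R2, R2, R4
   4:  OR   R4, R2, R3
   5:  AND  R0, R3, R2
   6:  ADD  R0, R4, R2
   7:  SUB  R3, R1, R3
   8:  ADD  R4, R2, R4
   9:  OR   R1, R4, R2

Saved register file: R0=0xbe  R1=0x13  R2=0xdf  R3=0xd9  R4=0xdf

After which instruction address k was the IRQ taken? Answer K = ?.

after  0: R0=0x13 R1=0xf7 R2=0x5f R3=0x8c R4=0xd0  N=0 Z=0
after  1: R0=0x13 R1=0xf7 R2=0x5f R3=0xd9 R4=0xd0  N=1 Z=0
after  2: R0=0x13 R1=0x13 R2=0x5f R3=0xd9 R4=0xd0  N=0 Z=0
after  3: R0=0x13 R1=0x13 R2=0xdf R3=0xd9 R4=0xd0  N=1 Z=0
after  4: R0=0x13 R1=0x13 R2=0xdf R3=0xd9 R4=0xdf  N=1 Z=0
after  5: R0=0xd9 R1=0x13 R2=0xdf R3=0xd9 R4=0xdf  N=1 Z=0
after  6: R0=0xbe R1=0x13 R2=0xdf R3=0xd9 R4=0xdf  N=1 Z=0
-- IRQ taken; context saved, return-PC = 7 --

K = 6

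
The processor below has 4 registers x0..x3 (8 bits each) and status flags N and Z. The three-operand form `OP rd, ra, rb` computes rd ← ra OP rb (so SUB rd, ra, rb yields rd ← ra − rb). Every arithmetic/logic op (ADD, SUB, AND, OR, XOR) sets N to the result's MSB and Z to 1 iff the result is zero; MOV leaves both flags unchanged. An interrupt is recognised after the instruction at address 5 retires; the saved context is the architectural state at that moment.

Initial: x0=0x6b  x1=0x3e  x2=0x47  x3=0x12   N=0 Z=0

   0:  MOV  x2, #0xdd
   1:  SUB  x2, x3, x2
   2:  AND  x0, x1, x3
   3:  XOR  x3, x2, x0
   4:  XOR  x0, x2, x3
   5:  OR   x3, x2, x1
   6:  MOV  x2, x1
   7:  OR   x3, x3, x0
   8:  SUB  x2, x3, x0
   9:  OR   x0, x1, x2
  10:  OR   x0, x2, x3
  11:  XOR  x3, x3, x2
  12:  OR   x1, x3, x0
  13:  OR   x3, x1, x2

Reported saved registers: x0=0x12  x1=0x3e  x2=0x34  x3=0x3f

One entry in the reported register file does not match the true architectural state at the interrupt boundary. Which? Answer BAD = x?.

BAD = x2

after  0: x0=0x6b x1=0x3e x2=0xdd x3=0x12  N=0 Z=0
after  1: x0=0x6b x1=0x3e x2=0x35 x3=0x12  N=0 Z=0
after  2: x0=0x12 x1=0x3e x2=0x35 x3=0x12  N=0 Z=0
after  3: x0=0x12 x1=0x3e x2=0x35 x3=0x27  N=0 Z=0
after  4: x0=0x12 x1=0x3e x2=0x35 x3=0x27  N=0 Z=0
after  5: x0=0x12 x1=0x3e x2=0x35 x3=0x3f  N=0 Z=0
-- IRQ taken; context saved, return-PC = 6 --
mismatch: x2: reported 0x34 vs actual 0x35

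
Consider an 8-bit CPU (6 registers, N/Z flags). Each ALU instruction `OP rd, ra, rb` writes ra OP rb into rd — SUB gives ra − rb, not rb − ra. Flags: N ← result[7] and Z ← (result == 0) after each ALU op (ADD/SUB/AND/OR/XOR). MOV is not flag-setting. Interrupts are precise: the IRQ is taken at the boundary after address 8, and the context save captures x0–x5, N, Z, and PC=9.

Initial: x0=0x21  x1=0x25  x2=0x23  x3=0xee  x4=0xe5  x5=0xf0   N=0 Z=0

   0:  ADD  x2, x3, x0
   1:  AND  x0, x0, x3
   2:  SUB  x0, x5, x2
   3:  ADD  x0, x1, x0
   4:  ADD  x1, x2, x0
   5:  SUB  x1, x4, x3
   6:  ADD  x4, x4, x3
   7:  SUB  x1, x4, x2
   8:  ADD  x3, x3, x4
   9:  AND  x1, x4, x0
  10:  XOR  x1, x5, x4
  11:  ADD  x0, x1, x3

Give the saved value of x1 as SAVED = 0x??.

SAVED = 0xc4

after  0: x0=0x21 x1=0x25 x2=0x0f x3=0xee x4=0xe5 x5=0xf0  N=0 Z=0
after  1: x0=0x20 x1=0x25 x2=0x0f x3=0xee x4=0xe5 x5=0xf0  N=0 Z=0
after  2: x0=0xe1 x1=0x25 x2=0x0f x3=0xee x4=0xe5 x5=0xf0  N=1 Z=0
after  3: x0=0x06 x1=0x25 x2=0x0f x3=0xee x4=0xe5 x5=0xf0  N=0 Z=0
after  4: x0=0x06 x1=0x15 x2=0x0f x3=0xee x4=0xe5 x5=0xf0  N=0 Z=0
after  5: x0=0x06 x1=0xf7 x2=0x0f x3=0xee x4=0xe5 x5=0xf0  N=1 Z=0
after  6: x0=0x06 x1=0xf7 x2=0x0f x3=0xee x4=0xd3 x5=0xf0  N=1 Z=0
after  7: x0=0x06 x1=0xc4 x2=0x0f x3=0xee x4=0xd3 x5=0xf0  N=1 Z=0
after  8: x0=0x06 x1=0xc4 x2=0x0f x3=0xc1 x4=0xd3 x5=0xf0  N=1 Z=0
-- IRQ taken; context saved, return-PC = 9 --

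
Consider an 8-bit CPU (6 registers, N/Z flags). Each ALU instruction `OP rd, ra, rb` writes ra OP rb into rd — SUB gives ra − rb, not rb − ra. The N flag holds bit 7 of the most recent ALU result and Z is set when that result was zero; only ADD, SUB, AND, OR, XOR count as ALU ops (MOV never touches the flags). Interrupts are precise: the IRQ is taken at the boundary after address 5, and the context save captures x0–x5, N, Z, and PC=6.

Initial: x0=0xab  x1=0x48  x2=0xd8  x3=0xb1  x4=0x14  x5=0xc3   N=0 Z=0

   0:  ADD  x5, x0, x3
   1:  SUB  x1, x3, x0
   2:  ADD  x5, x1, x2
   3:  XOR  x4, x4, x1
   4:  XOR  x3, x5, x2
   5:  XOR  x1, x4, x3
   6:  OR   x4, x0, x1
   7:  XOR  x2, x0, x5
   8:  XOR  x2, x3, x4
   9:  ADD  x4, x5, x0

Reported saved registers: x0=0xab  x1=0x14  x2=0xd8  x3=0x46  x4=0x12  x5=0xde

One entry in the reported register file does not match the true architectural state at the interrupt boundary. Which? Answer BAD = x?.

BAD = x3

after  0: x0=0xab x1=0x48 x2=0xd8 x3=0xb1 x4=0x14 x5=0x5c  N=0 Z=0
after  1: x0=0xab x1=0x06 x2=0xd8 x3=0xb1 x4=0x14 x5=0x5c  N=0 Z=0
after  2: x0=0xab x1=0x06 x2=0xd8 x3=0xb1 x4=0x14 x5=0xde  N=1 Z=0
after  3: x0=0xab x1=0x06 x2=0xd8 x3=0xb1 x4=0x12 x5=0xde  N=0 Z=0
after  4: x0=0xab x1=0x06 x2=0xd8 x3=0x06 x4=0x12 x5=0xde  N=0 Z=0
after  5: x0=0xab x1=0x14 x2=0xd8 x3=0x06 x4=0x12 x5=0xde  N=0 Z=0
-- IRQ taken; context saved, return-PC = 6 --
mismatch: x3: reported 0x46 vs actual 0x06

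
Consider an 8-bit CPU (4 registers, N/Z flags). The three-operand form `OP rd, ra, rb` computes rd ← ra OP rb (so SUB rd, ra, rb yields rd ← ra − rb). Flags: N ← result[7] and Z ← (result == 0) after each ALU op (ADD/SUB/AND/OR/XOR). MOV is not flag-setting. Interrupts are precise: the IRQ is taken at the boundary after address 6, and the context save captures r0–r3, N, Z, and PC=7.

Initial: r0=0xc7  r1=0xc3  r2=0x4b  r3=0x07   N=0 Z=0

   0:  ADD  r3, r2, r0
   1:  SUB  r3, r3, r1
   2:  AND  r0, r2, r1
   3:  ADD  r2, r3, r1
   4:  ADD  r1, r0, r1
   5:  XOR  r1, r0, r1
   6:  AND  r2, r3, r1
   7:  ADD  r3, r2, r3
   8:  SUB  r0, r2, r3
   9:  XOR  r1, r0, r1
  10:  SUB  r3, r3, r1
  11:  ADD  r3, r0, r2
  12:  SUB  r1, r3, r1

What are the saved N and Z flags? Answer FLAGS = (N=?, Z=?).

after  0: r0=0xc7 r1=0xc3 r2=0x4b r3=0x12  N=0 Z=0
after  1: r0=0xc7 r1=0xc3 r2=0x4b r3=0x4f  N=0 Z=0
after  2: r0=0x43 r1=0xc3 r2=0x4b r3=0x4f  N=0 Z=0
after  3: r0=0x43 r1=0xc3 r2=0x12 r3=0x4f  N=0 Z=0
after  4: r0=0x43 r1=0x06 r2=0x12 r3=0x4f  N=0 Z=0
after  5: r0=0x43 r1=0x45 r2=0x12 r3=0x4f  N=0 Z=0
after  6: r0=0x43 r1=0x45 r2=0x45 r3=0x4f  N=0 Z=0
-- IRQ taken; context saved, return-PC = 7 --

FLAGS = (N=0, Z=0)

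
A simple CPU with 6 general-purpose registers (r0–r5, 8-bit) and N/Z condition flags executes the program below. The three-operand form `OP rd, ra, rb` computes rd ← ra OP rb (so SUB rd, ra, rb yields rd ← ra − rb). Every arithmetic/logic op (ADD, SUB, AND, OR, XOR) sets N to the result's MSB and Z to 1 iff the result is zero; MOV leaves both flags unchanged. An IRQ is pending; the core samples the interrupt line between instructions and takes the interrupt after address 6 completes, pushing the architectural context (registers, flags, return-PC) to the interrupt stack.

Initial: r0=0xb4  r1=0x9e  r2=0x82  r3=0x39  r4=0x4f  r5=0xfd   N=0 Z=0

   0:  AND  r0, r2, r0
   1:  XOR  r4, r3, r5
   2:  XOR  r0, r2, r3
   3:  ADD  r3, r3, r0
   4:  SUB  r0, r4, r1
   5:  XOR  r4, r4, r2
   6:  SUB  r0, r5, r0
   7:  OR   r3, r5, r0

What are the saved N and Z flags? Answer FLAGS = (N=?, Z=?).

FLAGS = (N=1, Z=0)

after  0: r0=0x80 r1=0x9e r2=0x82 r3=0x39 r4=0x4f r5=0xfd  N=1 Z=0
after  1: r0=0x80 r1=0x9e r2=0x82 r3=0x39 r4=0xc4 r5=0xfd  N=1 Z=0
after  2: r0=0xbb r1=0x9e r2=0x82 r3=0x39 r4=0xc4 r5=0xfd  N=1 Z=0
after  3: r0=0xbb r1=0x9e r2=0x82 r3=0xf4 r4=0xc4 r5=0xfd  N=1 Z=0
after  4: r0=0x26 r1=0x9e r2=0x82 r3=0xf4 r4=0xc4 r5=0xfd  N=0 Z=0
after  5: r0=0x26 r1=0x9e r2=0x82 r3=0xf4 r4=0x46 r5=0xfd  N=0 Z=0
after  6: r0=0xd7 r1=0x9e r2=0x82 r3=0xf4 r4=0x46 r5=0xfd  N=1 Z=0
-- IRQ taken; context saved, return-PC = 7 --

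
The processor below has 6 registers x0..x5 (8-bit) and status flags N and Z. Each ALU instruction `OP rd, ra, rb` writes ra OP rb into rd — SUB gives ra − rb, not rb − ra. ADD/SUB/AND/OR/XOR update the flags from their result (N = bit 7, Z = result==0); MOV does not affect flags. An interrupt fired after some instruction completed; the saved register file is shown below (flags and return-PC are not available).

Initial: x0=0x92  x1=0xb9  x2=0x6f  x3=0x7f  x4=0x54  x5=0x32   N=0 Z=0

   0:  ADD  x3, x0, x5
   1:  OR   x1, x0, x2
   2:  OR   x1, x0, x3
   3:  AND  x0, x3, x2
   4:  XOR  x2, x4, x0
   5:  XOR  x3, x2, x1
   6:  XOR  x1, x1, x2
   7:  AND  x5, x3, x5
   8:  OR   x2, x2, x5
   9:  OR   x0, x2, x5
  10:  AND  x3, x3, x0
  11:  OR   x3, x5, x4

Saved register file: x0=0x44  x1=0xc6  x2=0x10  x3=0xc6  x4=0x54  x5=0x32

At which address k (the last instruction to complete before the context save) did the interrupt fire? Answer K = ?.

after  0: x0=0x92 x1=0xb9 x2=0x6f x3=0xc4 x4=0x54 x5=0x32  N=1 Z=0
after  1: x0=0x92 x1=0xff x2=0x6f x3=0xc4 x4=0x54 x5=0x32  N=1 Z=0
after  2: x0=0x92 x1=0xd6 x2=0x6f x3=0xc4 x4=0x54 x5=0x32  N=1 Z=0
after  3: x0=0x44 x1=0xd6 x2=0x6f x3=0xc4 x4=0x54 x5=0x32  N=0 Z=0
after  4: x0=0x44 x1=0xd6 x2=0x10 x3=0xc4 x4=0x54 x5=0x32  N=0 Z=0
after  5: x0=0x44 x1=0xd6 x2=0x10 x3=0xc6 x4=0x54 x5=0x32  N=1 Z=0
after  6: x0=0x44 x1=0xc6 x2=0x10 x3=0xc6 x4=0x54 x5=0x32  N=1 Z=0
-- IRQ taken; context saved, return-PC = 7 --

K = 6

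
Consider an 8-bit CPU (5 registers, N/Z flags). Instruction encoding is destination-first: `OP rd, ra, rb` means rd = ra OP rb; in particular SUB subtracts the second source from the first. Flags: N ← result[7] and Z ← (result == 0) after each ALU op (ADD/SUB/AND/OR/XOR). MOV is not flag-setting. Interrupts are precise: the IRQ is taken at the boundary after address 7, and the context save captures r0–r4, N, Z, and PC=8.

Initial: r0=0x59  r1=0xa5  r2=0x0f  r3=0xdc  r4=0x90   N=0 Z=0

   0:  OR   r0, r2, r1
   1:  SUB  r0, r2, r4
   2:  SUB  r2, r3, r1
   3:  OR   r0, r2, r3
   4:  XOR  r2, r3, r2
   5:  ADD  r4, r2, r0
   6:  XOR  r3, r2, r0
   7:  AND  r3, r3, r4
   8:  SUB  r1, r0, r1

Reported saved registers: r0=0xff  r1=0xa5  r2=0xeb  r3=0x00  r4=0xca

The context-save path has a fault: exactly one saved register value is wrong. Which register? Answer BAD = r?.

after  0: r0=0xaf r1=0xa5 r2=0x0f r3=0xdc r4=0x90  N=1 Z=0
after  1: r0=0x7f r1=0xa5 r2=0x0f r3=0xdc r4=0x90  N=0 Z=0
after  2: r0=0x7f r1=0xa5 r2=0x37 r3=0xdc r4=0x90  N=0 Z=0
after  3: r0=0xff r1=0xa5 r2=0x37 r3=0xdc r4=0x90  N=1 Z=0
after  4: r0=0xff r1=0xa5 r2=0xeb r3=0xdc r4=0x90  N=1 Z=0
after  5: r0=0xff r1=0xa5 r2=0xeb r3=0xdc r4=0xea  N=1 Z=0
after  6: r0=0xff r1=0xa5 r2=0xeb r3=0x14 r4=0xea  N=0 Z=0
after  7: r0=0xff r1=0xa5 r2=0xeb r3=0x00 r4=0xea  N=0 Z=1
-- IRQ taken; context saved, return-PC = 8 --
mismatch: r4: reported 0xca vs actual 0xea

BAD = r4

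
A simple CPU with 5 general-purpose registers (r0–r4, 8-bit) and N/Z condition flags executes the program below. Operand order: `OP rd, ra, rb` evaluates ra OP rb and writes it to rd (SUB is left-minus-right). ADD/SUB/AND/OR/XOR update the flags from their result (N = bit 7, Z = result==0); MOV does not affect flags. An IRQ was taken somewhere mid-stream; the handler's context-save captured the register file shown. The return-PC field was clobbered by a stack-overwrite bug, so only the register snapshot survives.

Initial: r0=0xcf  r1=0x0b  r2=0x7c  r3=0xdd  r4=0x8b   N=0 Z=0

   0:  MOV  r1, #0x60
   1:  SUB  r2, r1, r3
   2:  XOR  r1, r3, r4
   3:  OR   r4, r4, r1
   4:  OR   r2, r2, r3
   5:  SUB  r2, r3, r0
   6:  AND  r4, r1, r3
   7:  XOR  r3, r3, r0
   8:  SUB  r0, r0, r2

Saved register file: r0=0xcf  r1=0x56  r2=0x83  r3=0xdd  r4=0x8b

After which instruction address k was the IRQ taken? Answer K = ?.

K = 2

after  0: r0=0xcf r1=0x60 r2=0x7c r3=0xdd r4=0x8b  N=0 Z=0
after  1: r0=0xcf r1=0x60 r2=0x83 r3=0xdd r4=0x8b  N=1 Z=0
after  2: r0=0xcf r1=0x56 r2=0x83 r3=0xdd r4=0x8b  N=0 Z=0
-- IRQ taken; context saved, return-PC = 3 --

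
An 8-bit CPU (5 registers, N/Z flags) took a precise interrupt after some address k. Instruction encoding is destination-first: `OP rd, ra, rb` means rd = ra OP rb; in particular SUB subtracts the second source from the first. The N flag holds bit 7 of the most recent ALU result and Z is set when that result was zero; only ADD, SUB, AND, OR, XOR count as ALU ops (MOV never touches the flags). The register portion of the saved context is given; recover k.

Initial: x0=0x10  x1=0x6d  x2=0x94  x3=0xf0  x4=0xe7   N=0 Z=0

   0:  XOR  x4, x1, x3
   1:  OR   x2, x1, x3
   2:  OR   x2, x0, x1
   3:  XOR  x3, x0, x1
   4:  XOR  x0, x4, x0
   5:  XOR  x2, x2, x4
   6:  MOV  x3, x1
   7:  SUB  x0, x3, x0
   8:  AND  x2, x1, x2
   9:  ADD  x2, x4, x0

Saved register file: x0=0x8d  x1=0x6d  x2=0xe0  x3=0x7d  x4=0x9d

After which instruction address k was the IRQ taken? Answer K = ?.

K = 5

after  0: x0=0x10 x1=0x6d x2=0x94 x3=0xf0 x4=0x9d  N=1 Z=0
after  1: x0=0x10 x1=0x6d x2=0xfd x3=0xf0 x4=0x9d  N=1 Z=0
after  2: x0=0x10 x1=0x6d x2=0x7d x3=0xf0 x4=0x9d  N=0 Z=0
after  3: x0=0x10 x1=0x6d x2=0x7d x3=0x7d x4=0x9d  N=0 Z=0
after  4: x0=0x8d x1=0x6d x2=0x7d x3=0x7d x4=0x9d  N=1 Z=0
after  5: x0=0x8d x1=0x6d x2=0xe0 x3=0x7d x4=0x9d  N=1 Z=0
-- IRQ taken; context saved, return-PC = 6 --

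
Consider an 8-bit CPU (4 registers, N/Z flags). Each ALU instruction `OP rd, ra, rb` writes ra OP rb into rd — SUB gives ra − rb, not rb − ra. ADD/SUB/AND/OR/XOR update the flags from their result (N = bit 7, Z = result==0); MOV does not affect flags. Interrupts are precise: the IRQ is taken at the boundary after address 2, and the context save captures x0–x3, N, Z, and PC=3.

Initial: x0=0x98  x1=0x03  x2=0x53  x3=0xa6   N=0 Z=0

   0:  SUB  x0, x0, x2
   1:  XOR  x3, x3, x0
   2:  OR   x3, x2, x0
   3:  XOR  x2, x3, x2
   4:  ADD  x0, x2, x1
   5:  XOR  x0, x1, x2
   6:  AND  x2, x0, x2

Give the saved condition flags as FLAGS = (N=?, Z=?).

FLAGS = (N=0, Z=0)

after  0: x0=0x45 x1=0x03 x2=0x53 x3=0xa6  N=0 Z=0
after  1: x0=0x45 x1=0x03 x2=0x53 x3=0xe3  N=1 Z=0
after  2: x0=0x45 x1=0x03 x2=0x53 x3=0x57  N=0 Z=0
-- IRQ taken; context saved, return-PC = 3 --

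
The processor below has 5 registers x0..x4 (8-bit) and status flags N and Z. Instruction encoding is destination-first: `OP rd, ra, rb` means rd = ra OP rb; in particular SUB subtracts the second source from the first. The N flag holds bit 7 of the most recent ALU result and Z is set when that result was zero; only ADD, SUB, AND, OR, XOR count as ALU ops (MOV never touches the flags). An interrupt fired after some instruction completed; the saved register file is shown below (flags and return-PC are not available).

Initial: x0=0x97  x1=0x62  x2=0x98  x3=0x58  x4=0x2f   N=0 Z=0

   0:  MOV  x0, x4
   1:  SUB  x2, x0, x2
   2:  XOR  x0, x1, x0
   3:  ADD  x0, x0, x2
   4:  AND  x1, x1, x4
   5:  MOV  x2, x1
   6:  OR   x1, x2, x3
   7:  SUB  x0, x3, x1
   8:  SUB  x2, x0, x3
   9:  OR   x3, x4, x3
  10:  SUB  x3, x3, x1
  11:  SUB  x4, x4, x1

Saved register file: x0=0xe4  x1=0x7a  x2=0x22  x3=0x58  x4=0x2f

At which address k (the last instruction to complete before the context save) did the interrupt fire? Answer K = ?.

K = 6

after  0: x0=0x2f x1=0x62 x2=0x98 x3=0x58 x4=0x2f  N=0 Z=0
after  1: x0=0x2f x1=0x62 x2=0x97 x3=0x58 x4=0x2f  N=1 Z=0
after  2: x0=0x4d x1=0x62 x2=0x97 x3=0x58 x4=0x2f  N=0 Z=0
after  3: x0=0xe4 x1=0x62 x2=0x97 x3=0x58 x4=0x2f  N=1 Z=0
after  4: x0=0xe4 x1=0x22 x2=0x97 x3=0x58 x4=0x2f  N=0 Z=0
after  5: x0=0xe4 x1=0x22 x2=0x22 x3=0x58 x4=0x2f  N=0 Z=0
after  6: x0=0xe4 x1=0x7a x2=0x22 x3=0x58 x4=0x2f  N=0 Z=0
-- IRQ taken; context saved, return-PC = 7 --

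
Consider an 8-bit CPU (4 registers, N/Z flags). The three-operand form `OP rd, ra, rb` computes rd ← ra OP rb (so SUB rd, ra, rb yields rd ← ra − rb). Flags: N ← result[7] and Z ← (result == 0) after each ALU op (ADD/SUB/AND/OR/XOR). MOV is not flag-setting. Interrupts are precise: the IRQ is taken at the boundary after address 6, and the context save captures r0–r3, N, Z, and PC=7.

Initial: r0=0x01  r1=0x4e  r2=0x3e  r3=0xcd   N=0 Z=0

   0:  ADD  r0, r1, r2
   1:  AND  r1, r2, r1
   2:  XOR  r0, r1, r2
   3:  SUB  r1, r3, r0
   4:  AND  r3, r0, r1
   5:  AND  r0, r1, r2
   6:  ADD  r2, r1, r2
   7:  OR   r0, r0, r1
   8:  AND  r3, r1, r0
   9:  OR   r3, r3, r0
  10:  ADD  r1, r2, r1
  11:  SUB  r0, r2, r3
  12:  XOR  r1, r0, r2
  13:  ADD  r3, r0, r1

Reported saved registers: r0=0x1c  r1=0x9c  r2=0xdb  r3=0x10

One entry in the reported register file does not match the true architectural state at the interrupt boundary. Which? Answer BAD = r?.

BAD = r1

after  0: r0=0x8c r1=0x4e r2=0x3e r3=0xcd  N=1 Z=0
after  1: r0=0x8c r1=0x0e r2=0x3e r3=0xcd  N=0 Z=0
after  2: r0=0x30 r1=0x0e r2=0x3e r3=0xcd  N=0 Z=0
after  3: r0=0x30 r1=0x9d r2=0x3e r3=0xcd  N=1 Z=0
after  4: r0=0x30 r1=0x9d r2=0x3e r3=0x10  N=0 Z=0
after  5: r0=0x1c r1=0x9d r2=0x3e r3=0x10  N=0 Z=0
after  6: r0=0x1c r1=0x9d r2=0xdb r3=0x10  N=1 Z=0
-- IRQ taken; context saved, return-PC = 7 --
mismatch: r1: reported 0x9c vs actual 0x9d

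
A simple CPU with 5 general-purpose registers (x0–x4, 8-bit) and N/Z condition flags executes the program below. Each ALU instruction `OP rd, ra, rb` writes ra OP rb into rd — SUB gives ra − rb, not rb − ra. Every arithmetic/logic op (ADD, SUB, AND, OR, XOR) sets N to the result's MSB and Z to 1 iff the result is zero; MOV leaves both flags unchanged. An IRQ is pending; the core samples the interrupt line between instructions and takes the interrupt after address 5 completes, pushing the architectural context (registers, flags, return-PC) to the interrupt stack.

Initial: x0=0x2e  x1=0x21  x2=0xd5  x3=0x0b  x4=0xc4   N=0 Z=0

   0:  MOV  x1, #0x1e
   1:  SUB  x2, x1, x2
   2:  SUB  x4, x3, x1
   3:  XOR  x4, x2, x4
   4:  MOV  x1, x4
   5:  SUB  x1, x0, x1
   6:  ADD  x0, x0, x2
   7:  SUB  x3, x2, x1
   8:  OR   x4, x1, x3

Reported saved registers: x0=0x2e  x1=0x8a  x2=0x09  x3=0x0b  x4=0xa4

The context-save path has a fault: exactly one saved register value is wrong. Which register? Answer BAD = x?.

BAD = x2

after  0: x0=0x2e x1=0x1e x2=0xd5 x3=0x0b x4=0xc4  N=0 Z=0
after  1: x0=0x2e x1=0x1e x2=0x49 x3=0x0b x4=0xc4  N=0 Z=0
after  2: x0=0x2e x1=0x1e x2=0x49 x3=0x0b x4=0xed  N=1 Z=0
after  3: x0=0x2e x1=0x1e x2=0x49 x3=0x0b x4=0xa4  N=1 Z=0
after  4: x0=0x2e x1=0xa4 x2=0x49 x3=0x0b x4=0xa4  N=1 Z=0
after  5: x0=0x2e x1=0x8a x2=0x49 x3=0x0b x4=0xa4  N=1 Z=0
-- IRQ taken; context saved, return-PC = 6 --
mismatch: x2: reported 0x09 vs actual 0x49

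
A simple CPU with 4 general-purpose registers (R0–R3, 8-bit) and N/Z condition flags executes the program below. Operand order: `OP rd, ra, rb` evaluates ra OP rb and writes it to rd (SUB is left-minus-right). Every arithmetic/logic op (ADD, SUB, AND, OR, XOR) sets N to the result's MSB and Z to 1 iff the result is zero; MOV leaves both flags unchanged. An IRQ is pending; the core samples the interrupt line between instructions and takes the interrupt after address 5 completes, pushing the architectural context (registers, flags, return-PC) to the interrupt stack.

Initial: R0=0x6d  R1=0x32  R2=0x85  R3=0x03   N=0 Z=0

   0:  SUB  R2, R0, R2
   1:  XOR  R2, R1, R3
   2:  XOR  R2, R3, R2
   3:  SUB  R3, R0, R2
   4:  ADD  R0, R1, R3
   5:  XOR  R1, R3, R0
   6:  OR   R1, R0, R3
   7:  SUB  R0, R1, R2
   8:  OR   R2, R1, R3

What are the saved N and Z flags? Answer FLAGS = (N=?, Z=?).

FLAGS = (N=0, Z=0)

after  0: R0=0x6d R1=0x32 R2=0xe8 R3=0x03  N=1 Z=0
after  1: R0=0x6d R1=0x32 R2=0x31 R3=0x03  N=0 Z=0
after  2: R0=0x6d R1=0x32 R2=0x32 R3=0x03  N=0 Z=0
after  3: R0=0x6d R1=0x32 R2=0x32 R3=0x3b  N=0 Z=0
after  4: R0=0x6d R1=0x32 R2=0x32 R3=0x3b  N=0 Z=0
after  5: R0=0x6d R1=0x56 R2=0x32 R3=0x3b  N=0 Z=0
-- IRQ taken; context saved, return-PC = 6 --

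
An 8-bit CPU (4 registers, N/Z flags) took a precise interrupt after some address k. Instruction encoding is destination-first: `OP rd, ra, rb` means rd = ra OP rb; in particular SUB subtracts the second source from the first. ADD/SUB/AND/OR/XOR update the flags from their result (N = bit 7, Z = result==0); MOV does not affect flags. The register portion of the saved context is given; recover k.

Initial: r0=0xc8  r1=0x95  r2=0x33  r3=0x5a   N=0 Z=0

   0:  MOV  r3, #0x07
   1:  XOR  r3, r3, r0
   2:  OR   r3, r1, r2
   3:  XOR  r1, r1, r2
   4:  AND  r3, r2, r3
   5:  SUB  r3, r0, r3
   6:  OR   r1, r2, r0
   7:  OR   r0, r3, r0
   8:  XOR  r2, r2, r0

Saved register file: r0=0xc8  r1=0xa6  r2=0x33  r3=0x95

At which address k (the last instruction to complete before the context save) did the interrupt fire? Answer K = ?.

K = 5

after  0: r0=0xc8 r1=0x95 r2=0x33 r3=0x07  N=0 Z=0
after  1: r0=0xc8 r1=0x95 r2=0x33 r3=0xcf  N=1 Z=0
after  2: r0=0xc8 r1=0x95 r2=0x33 r3=0xb7  N=1 Z=0
after  3: r0=0xc8 r1=0xa6 r2=0x33 r3=0xb7  N=1 Z=0
after  4: r0=0xc8 r1=0xa6 r2=0x33 r3=0x33  N=0 Z=0
after  5: r0=0xc8 r1=0xa6 r2=0x33 r3=0x95  N=1 Z=0
-- IRQ taken; context saved, return-PC = 6 --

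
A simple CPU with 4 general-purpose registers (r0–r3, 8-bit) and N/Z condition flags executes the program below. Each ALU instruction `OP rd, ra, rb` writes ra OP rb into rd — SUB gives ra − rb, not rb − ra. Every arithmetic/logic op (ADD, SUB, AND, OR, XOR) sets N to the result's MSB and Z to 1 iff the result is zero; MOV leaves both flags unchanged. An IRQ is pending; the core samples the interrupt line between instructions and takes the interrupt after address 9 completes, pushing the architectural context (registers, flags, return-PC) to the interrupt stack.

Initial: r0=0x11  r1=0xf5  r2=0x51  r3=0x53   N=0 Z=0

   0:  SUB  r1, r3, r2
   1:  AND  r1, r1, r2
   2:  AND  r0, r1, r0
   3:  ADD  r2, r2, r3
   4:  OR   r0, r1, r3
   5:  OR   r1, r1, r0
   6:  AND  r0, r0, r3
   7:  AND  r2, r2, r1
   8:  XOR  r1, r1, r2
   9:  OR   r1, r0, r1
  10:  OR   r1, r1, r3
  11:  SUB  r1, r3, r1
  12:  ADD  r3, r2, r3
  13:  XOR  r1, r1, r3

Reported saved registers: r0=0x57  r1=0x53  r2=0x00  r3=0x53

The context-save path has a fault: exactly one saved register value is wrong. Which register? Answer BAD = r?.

BAD = r0

after  0: r0=0x11 r1=0x02 r2=0x51 r3=0x53  N=0 Z=0
after  1: r0=0x11 r1=0x00 r2=0x51 r3=0x53  N=0 Z=1
after  2: r0=0x00 r1=0x00 r2=0x51 r3=0x53  N=0 Z=1
after  3: r0=0x00 r1=0x00 r2=0xa4 r3=0x53  N=1 Z=0
after  4: r0=0x53 r1=0x00 r2=0xa4 r3=0x53  N=0 Z=0
after  5: r0=0x53 r1=0x53 r2=0xa4 r3=0x53  N=0 Z=0
after  6: r0=0x53 r1=0x53 r2=0xa4 r3=0x53  N=0 Z=0
after  7: r0=0x53 r1=0x53 r2=0x00 r3=0x53  N=0 Z=1
after  8: r0=0x53 r1=0x53 r2=0x00 r3=0x53  N=0 Z=0
after  9: r0=0x53 r1=0x53 r2=0x00 r3=0x53  N=0 Z=0
-- IRQ taken; context saved, return-PC = 10 --
mismatch: r0: reported 0x57 vs actual 0x53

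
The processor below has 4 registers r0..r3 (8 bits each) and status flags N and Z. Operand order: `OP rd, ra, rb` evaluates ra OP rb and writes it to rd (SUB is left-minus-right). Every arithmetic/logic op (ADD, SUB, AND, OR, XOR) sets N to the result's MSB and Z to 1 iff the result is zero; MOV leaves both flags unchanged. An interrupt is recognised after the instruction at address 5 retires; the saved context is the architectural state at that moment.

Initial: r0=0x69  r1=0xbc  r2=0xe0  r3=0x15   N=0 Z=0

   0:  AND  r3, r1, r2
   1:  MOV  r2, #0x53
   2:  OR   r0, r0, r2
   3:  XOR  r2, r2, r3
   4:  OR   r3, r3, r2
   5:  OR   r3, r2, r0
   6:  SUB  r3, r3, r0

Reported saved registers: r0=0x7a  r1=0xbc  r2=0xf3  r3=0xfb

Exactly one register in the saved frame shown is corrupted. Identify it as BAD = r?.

BAD = r0

after  0: r0=0x69 r1=0xbc r2=0xe0 r3=0xa0  N=1 Z=0
after  1: r0=0x69 r1=0xbc r2=0x53 r3=0xa0  N=1 Z=0
after  2: r0=0x7b r1=0xbc r2=0x53 r3=0xa0  N=0 Z=0
after  3: r0=0x7b r1=0xbc r2=0xf3 r3=0xa0  N=1 Z=0
after  4: r0=0x7b r1=0xbc r2=0xf3 r3=0xf3  N=1 Z=0
after  5: r0=0x7b r1=0xbc r2=0xf3 r3=0xfb  N=1 Z=0
-- IRQ taken; context saved, return-PC = 6 --
mismatch: r0: reported 0x7a vs actual 0x7b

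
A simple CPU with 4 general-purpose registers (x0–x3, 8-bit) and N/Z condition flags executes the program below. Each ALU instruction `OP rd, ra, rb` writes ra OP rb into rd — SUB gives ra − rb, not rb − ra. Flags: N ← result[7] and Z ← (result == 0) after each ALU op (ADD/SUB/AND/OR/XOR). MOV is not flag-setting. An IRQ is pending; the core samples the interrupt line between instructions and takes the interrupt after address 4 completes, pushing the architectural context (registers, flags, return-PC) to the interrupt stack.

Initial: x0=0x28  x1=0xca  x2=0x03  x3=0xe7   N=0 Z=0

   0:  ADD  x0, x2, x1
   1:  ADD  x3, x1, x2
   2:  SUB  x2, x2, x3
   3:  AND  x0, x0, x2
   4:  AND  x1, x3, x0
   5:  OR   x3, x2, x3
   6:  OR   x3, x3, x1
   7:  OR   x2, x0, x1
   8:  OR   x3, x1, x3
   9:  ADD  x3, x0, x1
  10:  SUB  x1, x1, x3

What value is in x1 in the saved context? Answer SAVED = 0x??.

SAVED = 0x04

after  0: x0=0xcd x1=0xca x2=0x03 x3=0xe7  N=1 Z=0
after  1: x0=0xcd x1=0xca x2=0x03 x3=0xcd  N=1 Z=0
after  2: x0=0xcd x1=0xca x2=0x36 x3=0xcd  N=0 Z=0
after  3: x0=0x04 x1=0xca x2=0x36 x3=0xcd  N=0 Z=0
after  4: x0=0x04 x1=0x04 x2=0x36 x3=0xcd  N=0 Z=0
-- IRQ taken; context saved, return-PC = 5 --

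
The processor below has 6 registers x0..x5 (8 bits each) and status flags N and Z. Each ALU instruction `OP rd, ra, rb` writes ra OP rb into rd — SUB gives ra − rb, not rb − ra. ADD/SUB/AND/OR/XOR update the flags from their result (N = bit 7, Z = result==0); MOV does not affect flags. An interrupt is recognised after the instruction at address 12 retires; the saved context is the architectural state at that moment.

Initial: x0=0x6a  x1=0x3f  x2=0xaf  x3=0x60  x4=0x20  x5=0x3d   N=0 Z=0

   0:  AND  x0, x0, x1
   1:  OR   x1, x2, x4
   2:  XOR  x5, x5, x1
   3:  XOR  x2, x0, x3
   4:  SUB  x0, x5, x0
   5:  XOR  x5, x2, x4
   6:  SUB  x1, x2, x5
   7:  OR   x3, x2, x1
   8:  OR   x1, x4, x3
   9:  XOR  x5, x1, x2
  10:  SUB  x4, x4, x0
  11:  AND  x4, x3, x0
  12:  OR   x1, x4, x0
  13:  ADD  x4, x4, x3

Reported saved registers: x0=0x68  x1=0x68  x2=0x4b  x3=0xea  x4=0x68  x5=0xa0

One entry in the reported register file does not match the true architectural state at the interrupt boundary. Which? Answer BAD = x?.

BAD = x2

after  0: x0=0x2a x1=0x3f x2=0xaf x3=0x60 x4=0x20 x5=0x3d  N=0 Z=0
after  1: x0=0x2a x1=0xaf x2=0xaf x3=0x60 x4=0x20 x5=0x3d  N=1 Z=0
after  2: x0=0x2a x1=0xaf x2=0xaf x3=0x60 x4=0x20 x5=0x92  N=1 Z=0
after  3: x0=0x2a x1=0xaf x2=0x4a x3=0x60 x4=0x20 x5=0x92  N=0 Z=0
after  4: x0=0x68 x1=0xaf x2=0x4a x3=0x60 x4=0x20 x5=0x92  N=0 Z=0
after  5: x0=0x68 x1=0xaf x2=0x4a x3=0x60 x4=0x20 x5=0x6a  N=0 Z=0
after  6: x0=0x68 x1=0xe0 x2=0x4a x3=0x60 x4=0x20 x5=0x6a  N=1 Z=0
after  7: x0=0x68 x1=0xe0 x2=0x4a x3=0xea x4=0x20 x5=0x6a  N=1 Z=0
after  8: x0=0x68 x1=0xea x2=0x4a x3=0xea x4=0x20 x5=0x6a  N=1 Z=0
after  9: x0=0x68 x1=0xea x2=0x4a x3=0xea x4=0x20 x5=0xa0  N=1 Z=0
after 10: x0=0x68 x1=0xea x2=0x4a x3=0xea x4=0xb8 x5=0xa0  N=1 Z=0
after 11: x0=0x68 x1=0xea x2=0x4a x3=0xea x4=0x68 x5=0xa0  N=0 Z=0
after 12: x0=0x68 x1=0x68 x2=0x4a x3=0xea x4=0x68 x5=0xa0  N=0 Z=0
-- IRQ taken; context saved, return-PC = 13 --
mismatch: x2: reported 0x4b vs actual 0x4a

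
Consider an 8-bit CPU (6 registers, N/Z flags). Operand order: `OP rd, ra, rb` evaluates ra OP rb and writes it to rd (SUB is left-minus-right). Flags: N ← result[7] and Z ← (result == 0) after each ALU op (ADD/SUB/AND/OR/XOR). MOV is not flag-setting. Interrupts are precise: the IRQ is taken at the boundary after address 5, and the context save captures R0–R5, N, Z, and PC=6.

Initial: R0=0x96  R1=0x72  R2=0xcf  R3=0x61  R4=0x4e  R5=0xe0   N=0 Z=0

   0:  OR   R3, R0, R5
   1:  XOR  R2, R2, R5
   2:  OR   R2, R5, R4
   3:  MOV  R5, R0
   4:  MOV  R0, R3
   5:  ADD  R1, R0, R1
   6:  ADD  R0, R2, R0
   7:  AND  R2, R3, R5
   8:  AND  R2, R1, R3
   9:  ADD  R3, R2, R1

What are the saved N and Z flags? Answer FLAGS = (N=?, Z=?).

FLAGS = (N=0, Z=0)

after  0: R0=0x96 R1=0x72 R2=0xcf R3=0xf6 R4=0x4e R5=0xe0  N=1 Z=0
after  1: R0=0x96 R1=0x72 R2=0x2f R3=0xf6 R4=0x4e R5=0xe0  N=0 Z=0
after  2: R0=0x96 R1=0x72 R2=0xee R3=0xf6 R4=0x4e R5=0xe0  N=1 Z=0
after  3: R0=0x96 R1=0x72 R2=0xee R3=0xf6 R4=0x4e R5=0x96  N=1 Z=0
after  4: R0=0xf6 R1=0x72 R2=0xee R3=0xf6 R4=0x4e R5=0x96  N=1 Z=0
after  5: R0=0xf6 R1=0x68 R2=0xee R3=0xf6 R4=0x4e R5=0x96  N=0 Z=0
-- IRQ taken; context saved, return-PC = 6 --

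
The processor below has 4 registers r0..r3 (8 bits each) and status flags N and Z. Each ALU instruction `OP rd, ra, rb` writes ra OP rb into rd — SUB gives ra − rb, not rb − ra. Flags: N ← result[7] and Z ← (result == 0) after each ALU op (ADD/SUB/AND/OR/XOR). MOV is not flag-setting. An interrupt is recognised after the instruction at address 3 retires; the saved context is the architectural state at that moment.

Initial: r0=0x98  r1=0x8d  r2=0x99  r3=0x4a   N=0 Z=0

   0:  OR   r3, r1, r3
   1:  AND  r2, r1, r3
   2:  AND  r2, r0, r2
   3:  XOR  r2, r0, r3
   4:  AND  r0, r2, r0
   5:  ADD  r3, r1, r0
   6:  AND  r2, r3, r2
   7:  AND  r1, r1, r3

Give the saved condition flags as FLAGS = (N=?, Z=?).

after  0: r0=0x98 r1=0x8d r2=0x99 r3=0xcf  N=1 Z=0
after  1: r0=0x98 r1=0x8d r2=0x8d r3=0xcf  N=1 Z=0
after  2: r0=0x98 r1=0x8d r2=0x88 r3=0xcf  N=1 Z=0
after  3: r0=0x98 r1=0x8d r2=0x57 r3=0xcf  N=0 Z=0
-- IRQ taken; context saved, return-PC = 4 --

FLAGS = (N=0, Z=0)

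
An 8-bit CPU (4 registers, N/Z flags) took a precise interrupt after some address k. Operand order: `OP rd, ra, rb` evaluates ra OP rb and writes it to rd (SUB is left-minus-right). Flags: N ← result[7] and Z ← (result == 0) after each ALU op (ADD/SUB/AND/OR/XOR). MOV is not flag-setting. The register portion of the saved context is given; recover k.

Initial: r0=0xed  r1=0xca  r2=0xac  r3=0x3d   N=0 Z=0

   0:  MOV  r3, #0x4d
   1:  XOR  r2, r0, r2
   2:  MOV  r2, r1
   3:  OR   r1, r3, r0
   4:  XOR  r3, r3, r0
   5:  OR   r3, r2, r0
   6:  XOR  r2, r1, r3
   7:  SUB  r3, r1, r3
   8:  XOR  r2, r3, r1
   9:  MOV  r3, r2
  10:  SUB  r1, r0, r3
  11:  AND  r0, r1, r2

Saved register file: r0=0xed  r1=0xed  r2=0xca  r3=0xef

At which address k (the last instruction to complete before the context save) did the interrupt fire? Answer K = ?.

after  0: r0=0xed r1=0xca r2=0xac r3=0x4d  N=0 Z=0
after  1: r0=0xed r1=0xca r2=0x41 r3=0x4d  N=0 Z=0
after  2: r0=0xed r1=0xca r2=0xca r3=0x4d  N=0 Z=0
after  3: r0=0xed r1=0xed r2=0xca r3=0x4d  N=1 Z=0
after  4: r0=0xed r1=0xed r2=0xca r3=0xa0  N=1 Z=0
after  5: r0=0xed r1=0xed r2=0xca r3=0xef  N=1 Z=0
-- IRQ taken; context saved, return-PC = 6 --

K = 5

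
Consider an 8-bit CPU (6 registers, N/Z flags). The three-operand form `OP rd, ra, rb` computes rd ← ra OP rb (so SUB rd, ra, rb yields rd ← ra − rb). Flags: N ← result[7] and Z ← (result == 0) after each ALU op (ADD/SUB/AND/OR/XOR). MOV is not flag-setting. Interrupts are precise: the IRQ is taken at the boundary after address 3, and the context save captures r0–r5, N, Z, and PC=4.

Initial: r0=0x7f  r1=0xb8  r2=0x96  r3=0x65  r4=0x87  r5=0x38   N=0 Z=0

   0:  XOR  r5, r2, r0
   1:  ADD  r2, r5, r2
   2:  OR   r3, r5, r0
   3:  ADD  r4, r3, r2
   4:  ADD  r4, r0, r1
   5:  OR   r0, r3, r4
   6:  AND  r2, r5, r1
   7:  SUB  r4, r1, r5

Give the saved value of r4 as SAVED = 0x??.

SAVED = 0x7e

after  0: r0=0x7f r1=0xb8 r2=0x96 r3=0x65 r4=0x87 r5=0xe9  N=1 Z=0
after  1: r0=0x7f r1=0xb8 r2=0x7f r3=0x65 r4=0x87 r5=0xe9  N=0 Z=0
after  2: r0=0x7f r1=0xb8 r2=0x7f r3=0xff r4=0x87 r5=0xe9  N=1 Z=0
after  3: r0=0x7f r1=0xb8 r2=0x7f r3=0xff r4=0x7e r5=0xe9  N=0 Z=0
-- IRQ taken; context saved, return-PC = 4 --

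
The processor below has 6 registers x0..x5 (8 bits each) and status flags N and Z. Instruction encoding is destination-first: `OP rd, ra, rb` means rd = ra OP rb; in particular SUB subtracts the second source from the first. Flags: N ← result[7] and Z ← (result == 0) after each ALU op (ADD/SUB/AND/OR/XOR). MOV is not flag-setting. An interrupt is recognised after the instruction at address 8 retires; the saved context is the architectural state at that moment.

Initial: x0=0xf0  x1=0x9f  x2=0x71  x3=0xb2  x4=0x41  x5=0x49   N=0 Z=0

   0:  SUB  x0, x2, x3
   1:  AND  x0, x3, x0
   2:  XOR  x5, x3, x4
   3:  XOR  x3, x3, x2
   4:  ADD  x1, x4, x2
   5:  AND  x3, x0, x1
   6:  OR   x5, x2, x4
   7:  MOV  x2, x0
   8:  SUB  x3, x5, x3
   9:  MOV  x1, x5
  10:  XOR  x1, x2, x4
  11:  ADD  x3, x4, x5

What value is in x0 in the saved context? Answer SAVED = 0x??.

after  0: x0=0xbf x1=0x9f x2=0x71 x3=0xb2 x4=0x41 x5=0x49  N=1 Z=0
after  1: x0=0xb2 x1=0x9f x2=0x71 x3=0xb2 x4=0x41 x5=0x49  N=1 Z=0
after  2: x0=0xb2 x1=0x9f x2=0x71 x3=0xb2 x4=0x41 x5=0xf3  N=1 Z=0
after  3: x0=0xb2 x1=0x9f x2=0x71 x3=0xc3 x4=0x41 x5=0xf3  N=1 Z=0
after  4: x0=0xb2 x1=0xb2 x2=0x71 x3=0xc3 x4=0x41 x5=0xf3  N=1 Z=0
after  5: x0=0xb2 x1=0xb2 x2=0x71 x3=0xb2 x4=0x41 x5=0xf3  N=1 Z=0
after  6: x0=0xb2 x1=0xb2 x2=0x71 x3=0xb2 x4=0x41 x5=0x71  N=0 Z=0
after  7: x0=0xb2 x1=0xb2 x2=0xb2 x3=0xb2 x4=0x41 x5=0x71  N=0 Z=0
after  8: x0=0xb2 x1=0xb2 x2=0xb2 x3=0xbf x4=0x41 x5=0x71  N=1 Z=0
-- IRQ taken; context saved, return-PC = 9 --

SAVED = 0xb2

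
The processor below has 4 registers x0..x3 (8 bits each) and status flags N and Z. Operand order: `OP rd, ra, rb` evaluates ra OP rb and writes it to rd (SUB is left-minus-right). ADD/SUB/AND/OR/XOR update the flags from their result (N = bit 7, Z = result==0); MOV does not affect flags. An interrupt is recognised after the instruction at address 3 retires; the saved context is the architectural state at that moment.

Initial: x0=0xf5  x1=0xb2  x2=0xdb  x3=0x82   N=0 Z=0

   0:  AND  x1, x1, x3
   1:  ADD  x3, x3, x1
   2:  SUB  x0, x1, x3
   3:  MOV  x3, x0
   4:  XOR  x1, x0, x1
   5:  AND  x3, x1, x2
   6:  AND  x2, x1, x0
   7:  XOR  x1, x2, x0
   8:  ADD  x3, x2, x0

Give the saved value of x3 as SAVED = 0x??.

SAVED = 0x7e

after  0: x0=0xf5 x1=0x82 x2=0xdb x3=0x82  N=1 Z=0
after  1: x0=0xf5 x1=0x82 x2=0xdb x3=0x04  N=0 Z=0
after  2: x0=0x7e x1=0x82 x2=0xdb x3=0x04  N=0 Z=0
after  3: x0=0x7e x1=0x82 x2=0xdb x3=0x7e  N=0 Z=0
-- IRQ taken; context saved, return-PC = 4 --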